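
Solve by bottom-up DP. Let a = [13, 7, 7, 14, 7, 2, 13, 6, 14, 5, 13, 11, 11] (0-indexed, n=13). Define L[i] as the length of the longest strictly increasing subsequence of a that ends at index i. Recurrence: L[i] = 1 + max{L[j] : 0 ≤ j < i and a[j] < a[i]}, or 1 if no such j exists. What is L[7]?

   i    0    1    2    3    4    5    6    7    8    9   10   11   12
a[i]   13    7    7   14    7    2   13    6   14    5   13   11   11
L[i]    1    1    1    2    1    1    2    2    3    2    3    3    3

2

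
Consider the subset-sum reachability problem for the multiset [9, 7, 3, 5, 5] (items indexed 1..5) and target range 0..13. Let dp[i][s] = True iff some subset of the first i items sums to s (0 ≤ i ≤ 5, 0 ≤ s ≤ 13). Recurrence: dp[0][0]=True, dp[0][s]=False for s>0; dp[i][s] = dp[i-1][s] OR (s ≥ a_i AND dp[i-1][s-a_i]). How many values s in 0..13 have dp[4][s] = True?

i\s   0   1   2   3   4   5   6   7   8   9  10  11  12  13
  0   T   F   F   F   F   F   F   F   F   F   F   F   F   F
  1   T   F   F   F   F   F   F   F   F   T   F   F   F   F
  2   T   F   F   F   F   F   F   T   F   T   F   F   F   F
  3   T   F   F   T   F   F   F   T   F   T   T   F   T   F
  4   T   F   F   T   F   T   F   T   T   T   T   F   T   F
  5   T   F   F   T   F   T   F   T   T   T   T   F   T   T

8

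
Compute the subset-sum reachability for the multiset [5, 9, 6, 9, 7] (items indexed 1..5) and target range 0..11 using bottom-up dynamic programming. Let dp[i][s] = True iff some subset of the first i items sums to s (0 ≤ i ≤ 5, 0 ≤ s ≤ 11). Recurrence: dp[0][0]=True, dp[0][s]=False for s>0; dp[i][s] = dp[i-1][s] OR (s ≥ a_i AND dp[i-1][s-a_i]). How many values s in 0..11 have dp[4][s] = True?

5

i\s   0   1   2   3   4   5   6   7   8   9  10  11
  0   T   F   F   F   F   F   F   F   F   F   F   F
  1   T   F   F   F   F   T   F   F   F   F   F   F
  2   T   F   F   F   F   T   F   F   F   T   F   F
  3   T   F   F   F   F   T   T   F   F   T   F   T
  4   T   F   F   F   F   T   T   F   F   T   F   T
  5   T   F   F   F   F   T   T   T   F   T   F   T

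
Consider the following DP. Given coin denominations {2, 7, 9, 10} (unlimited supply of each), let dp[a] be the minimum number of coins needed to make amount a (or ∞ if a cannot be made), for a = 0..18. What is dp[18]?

2

 a  0  1  2  3  4  5  6  7  8  9 10 11 12 13 14 15 16 17 18
dp  0  -  1  -  2  -  3  1  4  1  1  2  2  3  2  4  2  2  2
(- denotes ∞ / unreachable)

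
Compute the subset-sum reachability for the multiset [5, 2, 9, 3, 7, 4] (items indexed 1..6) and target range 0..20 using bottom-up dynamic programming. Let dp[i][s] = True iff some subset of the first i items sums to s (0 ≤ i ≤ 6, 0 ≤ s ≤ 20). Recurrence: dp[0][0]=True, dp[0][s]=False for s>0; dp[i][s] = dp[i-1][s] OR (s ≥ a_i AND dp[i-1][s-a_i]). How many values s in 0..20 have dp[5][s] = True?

16

i\s   0   1   2   3   4   5   6   7   8   9  10  11  12  13  14  15  16  17  18  19  20
  0   T   F   F   F   F   F   F   F   F   F   F   F   F   F   F   F   F   F   F   F   F
  1   T   F   F   F   F   T   F   F   F   F   F   F   F   F   F   F   F   F   F   F   F
  2   T   F   T   F   F   T   F   T   F   F   F   F   F   F   F   F   F   F   F   F   F
  3   T   F   T   F   F   T   F   T   F   T   F   T   F   F   T   F   T   F   F   F   F
  4   T   F   T   T   F   T   F   T   T   T   T   T   T   F   T   F   T   T   F   T   F
  5   T   F   T   T   F   T   F   T   T   T   T   T   T   F   T   T   T   T   T   T   F
  6   T   F   T   T   T   T   T   T   T   T   T   T   T   T   T   T   T   T   T   T   T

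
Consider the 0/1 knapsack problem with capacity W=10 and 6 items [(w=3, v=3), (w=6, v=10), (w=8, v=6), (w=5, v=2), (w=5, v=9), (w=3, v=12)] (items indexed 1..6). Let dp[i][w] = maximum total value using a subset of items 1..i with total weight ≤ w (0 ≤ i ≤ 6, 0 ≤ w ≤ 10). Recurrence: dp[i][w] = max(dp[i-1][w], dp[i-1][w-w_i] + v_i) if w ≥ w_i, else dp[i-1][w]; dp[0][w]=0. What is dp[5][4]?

i\w   0   1   2   3   4   5   6   7   8   9  10
  0   0   0   0   0   0   0   0   0   0   0   0
  1   0   0   0   3   3   3   3   3   3   3   3
  2   0   0   0   3   3   3  10  10  10  13  13
  3   0   0   0   3   3   3  10  10  10  13  13
  4   0   0   0   3   3   3  10  10  10  13  13
  5   0   0   0   3   3   9  10  10  12  13  13
  6   0   0   0  12  12  12  15  15  21  22  22

3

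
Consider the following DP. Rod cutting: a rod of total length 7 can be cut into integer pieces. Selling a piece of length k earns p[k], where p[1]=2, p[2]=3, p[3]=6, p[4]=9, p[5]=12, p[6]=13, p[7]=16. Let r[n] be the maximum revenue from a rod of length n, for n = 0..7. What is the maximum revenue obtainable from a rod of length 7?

   n    0    1    2    3    4    5    6    7
r[n]    0    2    4    6    9   12   14   16

16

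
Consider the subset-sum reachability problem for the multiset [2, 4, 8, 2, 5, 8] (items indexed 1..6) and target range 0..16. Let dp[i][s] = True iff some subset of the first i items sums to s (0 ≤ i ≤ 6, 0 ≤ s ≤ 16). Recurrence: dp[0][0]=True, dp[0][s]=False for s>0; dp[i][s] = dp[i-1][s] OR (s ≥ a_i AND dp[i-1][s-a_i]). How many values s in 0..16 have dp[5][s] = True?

15

i\s   0   1   2   3   4   5   6   7   8   9  10  11  12  13  14  15  16
  0   T   F   F   F   F   F   F   F   F   F   F   F   F   F   F   F   F
  1   T   F   T   F   F   F   F   F   F   F   F   F   F   F   F   F   F
  2   T   F   T   F   T   F   T   F   F   F   F   F   F   F   F   F   F
  3   T   F   T   F   T   F   T   F   T   F   T   F   T   F   T   F   F
  4   T   F   T   F   T   F   T   F   T   F   T   F   T   F   T   F   T
  5   T   F   T   F   T   T   T   T   T   T   T   T   T   T   T   T   T
  6   T   F   T   F   T   T   T   T   T   T   T   T   T   T   T   T   T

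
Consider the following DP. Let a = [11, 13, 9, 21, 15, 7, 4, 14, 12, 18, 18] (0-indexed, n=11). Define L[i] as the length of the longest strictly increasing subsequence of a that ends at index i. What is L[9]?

   i    0    1    2    3    4    5    6    7    8    9   10
a[i]   11   13    9   21   15    7    4   14   12   18   18
L[i]    1    2    1    3    3    1    1    3    2    4    4

4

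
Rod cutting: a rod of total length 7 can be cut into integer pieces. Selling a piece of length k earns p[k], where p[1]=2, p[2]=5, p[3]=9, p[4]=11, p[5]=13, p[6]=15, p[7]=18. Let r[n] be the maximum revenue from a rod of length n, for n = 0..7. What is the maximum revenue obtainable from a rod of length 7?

   n    0    1    2    3    4    5    6    7
r[n]    0    2    5    9   11   14   18   20

20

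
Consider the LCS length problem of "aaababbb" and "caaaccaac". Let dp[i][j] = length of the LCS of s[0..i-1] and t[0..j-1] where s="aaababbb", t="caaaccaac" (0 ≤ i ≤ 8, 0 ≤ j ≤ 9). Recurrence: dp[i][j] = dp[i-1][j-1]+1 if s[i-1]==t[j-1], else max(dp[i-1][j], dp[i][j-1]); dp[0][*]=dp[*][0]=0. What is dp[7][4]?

   ''  c  a  a  a  c  c  a  a  c
''  0  0  0  0  0  0  0  0  0  0
 a  0  0  1  1  1  1  1  1  1  1
 a  0  0  1  2  2  2  2  2  2  2
 a  0  0  1  2  3  3  3  3  3  3
 b  0  0  1  2  3  3  3  3  3  3
 a  0  0  1  2  3  3  3  4  4  4
 b  0  0  1  2  3  3  3  4  4  4
 b  0  0  1  2  3  3  3  4  4  4
 b  0  0  1  2  3  3  3  4  4  4

3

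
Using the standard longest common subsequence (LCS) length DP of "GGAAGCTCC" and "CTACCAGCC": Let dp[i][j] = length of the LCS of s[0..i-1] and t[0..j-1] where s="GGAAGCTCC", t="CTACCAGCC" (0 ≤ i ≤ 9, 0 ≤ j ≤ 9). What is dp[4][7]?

   ''  C  T  A  C  C  A  G  C  C
''  0  0  0  0  0  0  0  0  0  0
 G  0  0  0  0  0  0  0  1  1  1
 G  0  0  0  0  0  0  0  1  1  1
 A  0  0  0  1  1  1  1  1  1  1
 A  0  0  0  1  1  1  2  2  2  2
 G  0  0  0  1  1  1  2  3  3  3
 C  0  1  1  1  2  2  2  3  4  4
 T  0  1  2  2  2  2  2  3  4  4
 C  0  1  2  2  3  3  3  3  4  5
 C  0  1  2  2  3  4  4  4  4  5

2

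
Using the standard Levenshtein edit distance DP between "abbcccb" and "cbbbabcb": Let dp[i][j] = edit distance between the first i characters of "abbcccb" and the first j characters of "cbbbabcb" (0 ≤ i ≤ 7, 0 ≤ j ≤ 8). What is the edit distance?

4

   ''  c  b  b  b  a  b  c  b
''  0  1  2  3  4  5  6  7  8
 a  1  1  2  3  4  4  5  6  7
 b  2  2  1  2  3  4  4  5  6
 b  3  3  2  1  2  3  4  5  5
 c  4  3  3  2  2  3  4  4  5
 c  5  4  4  3  3  3  4  4  5
 c  6  5  5  4  4  4  4  4  5
 b  7  6  5  5  4  5  4  5  4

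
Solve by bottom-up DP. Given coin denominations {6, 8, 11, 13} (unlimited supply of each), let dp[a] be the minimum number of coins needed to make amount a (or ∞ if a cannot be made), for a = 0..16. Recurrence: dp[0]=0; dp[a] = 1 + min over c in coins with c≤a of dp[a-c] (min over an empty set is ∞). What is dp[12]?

 a  0  1  2  3  4  5  6  7  8  9 10 11 12 13 14 15 16
dp  0  -  -  -  -  -  1  -  1  -  -  1  2  1  2  -  2
(- denotes ∞ / unreachable)

2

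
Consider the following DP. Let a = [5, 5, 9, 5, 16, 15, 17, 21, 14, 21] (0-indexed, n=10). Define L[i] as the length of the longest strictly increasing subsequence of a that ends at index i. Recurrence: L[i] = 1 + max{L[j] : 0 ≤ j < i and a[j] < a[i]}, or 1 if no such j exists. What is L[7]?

   i    0    1    2    3    4    5    6    7    8    9
a[i]    5    5    9    5   16   15   17   21   14   21
L[i]    1    1    2    1    3    3    4    5    3    5

5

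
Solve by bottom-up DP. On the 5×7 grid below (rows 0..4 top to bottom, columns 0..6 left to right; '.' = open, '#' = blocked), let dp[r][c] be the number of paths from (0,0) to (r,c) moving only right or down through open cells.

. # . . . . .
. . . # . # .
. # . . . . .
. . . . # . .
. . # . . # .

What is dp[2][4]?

1

r\c   0   1   2   3   4   5   6
  0   1   0   0   0   0   0   0
  1   1   1   1   0   0   0   0
  2   1   0   1   1   1   1   1
  3   1   1   2   3   0   1   2
  4   1   2   0   3   3   0   2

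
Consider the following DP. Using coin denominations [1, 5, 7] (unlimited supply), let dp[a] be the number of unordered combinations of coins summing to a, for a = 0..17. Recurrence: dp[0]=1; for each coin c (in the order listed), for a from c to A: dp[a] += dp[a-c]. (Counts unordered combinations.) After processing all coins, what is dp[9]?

after  coin     0     1     2     3     4     5     6     7     8     9    10    11    12    13    14    15    16    17
          1     1     1     1     1     1     1     1     1     1     1     1     1     1     1     1     1     1     1
          5     1     1     1     1     1     2     2     2     2     2     3     3     3     3     3     4     4     4
          7     1     1     1     1     1     2     2     3     3     3     4     4     5     5     6     7     7     8

3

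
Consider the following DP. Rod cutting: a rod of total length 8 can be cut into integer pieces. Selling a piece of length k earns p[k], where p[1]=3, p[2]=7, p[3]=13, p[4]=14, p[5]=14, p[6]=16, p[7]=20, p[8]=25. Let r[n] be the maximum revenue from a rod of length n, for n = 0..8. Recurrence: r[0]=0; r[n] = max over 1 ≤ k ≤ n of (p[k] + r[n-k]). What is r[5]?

   n    0    1    2    3    4    5    6    7    8
r[n]    0    3    7   13   16   20   26   29   33

20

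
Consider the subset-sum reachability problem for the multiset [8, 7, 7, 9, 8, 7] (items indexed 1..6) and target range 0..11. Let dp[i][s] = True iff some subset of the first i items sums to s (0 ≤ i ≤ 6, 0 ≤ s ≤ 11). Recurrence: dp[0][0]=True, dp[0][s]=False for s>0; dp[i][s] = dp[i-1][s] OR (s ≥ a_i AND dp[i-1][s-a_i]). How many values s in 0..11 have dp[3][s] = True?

i\s   0   1   2   3   4   5   6   7   8   9  10  11
  0   T   F   F   F   F   F   F   F   F   F   F   F
  1   T   F   F   F   F   F   F   F   T   F   F   F
  2   T   F   F   F   F   F   F   T   T   F   F   F
  3   T   F   F   F   F   F   F   T   T   F   F   F
  4   T   F   F   F   F   F   F   T   T   T   F   F
  5   T   F   F   F   F   F   F   T   T   T   F   F
  6   T   F   F   F   F   F   F   T   T   T   F   F

3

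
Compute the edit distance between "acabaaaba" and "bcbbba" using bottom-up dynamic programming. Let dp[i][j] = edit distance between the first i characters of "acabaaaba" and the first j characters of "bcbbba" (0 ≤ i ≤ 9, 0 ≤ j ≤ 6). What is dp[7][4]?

   ''  b  c  b  b  b  a
''  0  1  2  3  4  5  6
 a  1  1  2  3  4  5  5
 c  2  2  1  2  3  4  5
 a  3  3  2  2  3  4  4
 b  4  3  3  2  2  3  4
 a  5  4  4  3  3  3  3
 a  6  5  5  4  4  4  3
 a  7  6  6  5  5  5  4
 b  8  7  7  6  5  5  5
 a  9  8  8  7  6  6  5

5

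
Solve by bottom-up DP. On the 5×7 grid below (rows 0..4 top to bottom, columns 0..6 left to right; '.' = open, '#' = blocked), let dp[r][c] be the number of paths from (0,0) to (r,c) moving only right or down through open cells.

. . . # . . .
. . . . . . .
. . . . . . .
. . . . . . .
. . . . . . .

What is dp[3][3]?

19

r\c   0   1   2   3   4   5   6
  0   1   1   1   0   0   0   0
  1   1   2   3   3   3   3   3
  2   1   3   6   9  12  15  18
  3   1   4  10  19  31  46  64
  4   1   5  15  34  65 111 175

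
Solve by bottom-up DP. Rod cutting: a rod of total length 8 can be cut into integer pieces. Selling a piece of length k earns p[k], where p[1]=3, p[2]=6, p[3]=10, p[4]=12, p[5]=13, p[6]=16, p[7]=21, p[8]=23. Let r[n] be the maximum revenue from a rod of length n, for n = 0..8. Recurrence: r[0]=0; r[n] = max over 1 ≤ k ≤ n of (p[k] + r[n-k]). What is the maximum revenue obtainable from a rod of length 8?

   n    0    1    2    3    4    5    6    7    8
r[n]    0    3    6   10   13   16   20   23   26

26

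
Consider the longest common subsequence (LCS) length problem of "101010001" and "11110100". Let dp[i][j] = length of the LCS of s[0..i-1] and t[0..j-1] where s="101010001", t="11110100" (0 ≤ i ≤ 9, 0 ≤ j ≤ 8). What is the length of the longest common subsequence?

   ''  1  1  1  1  0  1  0  0
''  0  0  0  0  0  0  0  0  0
 1  0  1  1  1  1  1  1  1  1
 0  0  1  1  1  1  2  2  2  2
 1  0  1  2  2  2  2  3  3  3
 0  0  1  2  2  2  3  3  4  4
 1  0  1  2  3  3  3  4  4  4
 0  0  1  2  3  3  4  4  5  5
 0  0  1  2  3  3  4  4  5  6
 0  0  1  2  3  3  4  4  5  6
 1  0  1  2  3  4  4  5  5  6

6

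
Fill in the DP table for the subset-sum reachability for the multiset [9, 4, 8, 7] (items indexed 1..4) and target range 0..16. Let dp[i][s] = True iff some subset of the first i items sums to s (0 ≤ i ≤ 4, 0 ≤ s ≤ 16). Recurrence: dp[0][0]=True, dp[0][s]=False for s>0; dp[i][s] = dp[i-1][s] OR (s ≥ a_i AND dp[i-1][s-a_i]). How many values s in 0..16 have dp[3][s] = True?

i\s   0   1   2   3   4   5   6   7   8   9  10  11  12  13  14  15  16
  0   T   F   F   F   F   F   F   F   F   F   F   F   F   F   F   F   F
  1   T   F   F   F   F   F   F   F   F   T   F   F   F   F   F   F   F
  2   T   F   F   F   T   F   F   F   F   T   F   F   F   T   F   F   F
  3   T   F   F   F   T   F   F   F   T   T   F   F   T   T   F   F   F
  4   T   F   F   F   T   F   F   T   T   T   F   T   T   T   F   T   T

6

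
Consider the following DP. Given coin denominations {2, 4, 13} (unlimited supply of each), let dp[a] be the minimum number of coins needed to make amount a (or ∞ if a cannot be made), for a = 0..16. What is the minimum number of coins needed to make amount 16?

 a  0  1  2  3  4  5  6  7  8  9 10 11 12 13 14 15 16
dp  0  -  1  -  1  -  2  -  2  -  3  -  3  1  4  2  4
(- denotes ∞ / unreachable)

4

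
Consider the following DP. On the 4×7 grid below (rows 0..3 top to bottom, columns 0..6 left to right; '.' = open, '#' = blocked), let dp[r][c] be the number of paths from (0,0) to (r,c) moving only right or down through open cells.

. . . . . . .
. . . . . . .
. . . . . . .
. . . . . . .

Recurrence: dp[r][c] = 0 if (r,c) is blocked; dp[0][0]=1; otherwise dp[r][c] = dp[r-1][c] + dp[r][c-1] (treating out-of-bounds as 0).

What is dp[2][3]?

10

r\c   0   1   2   3   4   5   6
  0   1   1   1   1   1   1   1
  1   1   2   3   4   5   6   7
  2   1   3   6  10  15  21  28
  3   1   4  10  20  35  56  84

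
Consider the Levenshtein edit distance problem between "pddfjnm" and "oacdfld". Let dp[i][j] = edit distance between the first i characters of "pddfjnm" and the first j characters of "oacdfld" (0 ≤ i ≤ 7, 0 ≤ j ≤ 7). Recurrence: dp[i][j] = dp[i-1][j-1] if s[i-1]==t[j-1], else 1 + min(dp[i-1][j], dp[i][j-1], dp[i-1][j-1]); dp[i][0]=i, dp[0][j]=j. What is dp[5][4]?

   ''  o  a  c  d  f  l  d
''  0  1  2  3  4  5  6  7
 p  1  1  2  3  4  5  6  7
 d  2  2  2  3  3  4  5  6
 d  3  3  3  3  3  4  5  5
 f  4  4  4  4  4  3  4  5
 j  5  5  5  5  5  4  4  5
 n  6  6  6  6  6  5  5  5
 m  7  7  7  7  7  6  6  6

5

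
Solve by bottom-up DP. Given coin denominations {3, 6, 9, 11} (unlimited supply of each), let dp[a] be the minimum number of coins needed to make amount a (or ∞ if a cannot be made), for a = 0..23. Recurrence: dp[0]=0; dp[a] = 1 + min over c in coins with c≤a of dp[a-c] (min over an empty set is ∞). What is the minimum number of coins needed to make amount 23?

3

 a  0  1  2  3  4  5  6  7  8  9 10 11 12 13 14 15 16 17 18 19 20 21 22 23
dp  0  -  -  1  -  -  1  -  -  1  -  1  2  -  2  2  -  2  2  -  2  3  2  3
(- denotes ∞ / unreachable)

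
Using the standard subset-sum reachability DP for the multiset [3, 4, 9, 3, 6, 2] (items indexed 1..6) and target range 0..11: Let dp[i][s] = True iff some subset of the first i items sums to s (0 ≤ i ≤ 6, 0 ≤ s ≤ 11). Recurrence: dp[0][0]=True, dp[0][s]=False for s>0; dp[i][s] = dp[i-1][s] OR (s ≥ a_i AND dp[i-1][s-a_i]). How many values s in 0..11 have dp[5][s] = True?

7

i\s   0   1   2   3   4   5   6   7   8   9  10  11
  0   T   F   F   F   F   F   F   F   F   F   F   F
  1   T   F   F   T   F   F   F   F   F   F   F   F
  2   T   F   F   T   T   F   F   T   F   F   F   F
  3   T   F   F   T   T   F   F   T   F   T   F   F
  4   T   F   F   T   T   F   T   T   F   T   T   F
  5   T   F   F   T   T   F   T   T   F   T   T   F
  6   T   F   T   T   T   T   T   T   T   T   T   T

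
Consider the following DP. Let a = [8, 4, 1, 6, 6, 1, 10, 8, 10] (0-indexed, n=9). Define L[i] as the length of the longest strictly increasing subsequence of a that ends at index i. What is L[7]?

   i    0    1    2    3    4    5    6    7    8
a[i]    8    4    1    6    6    1   10    8   10
L[i]    1    1    1    2    2    1    3    3    4

3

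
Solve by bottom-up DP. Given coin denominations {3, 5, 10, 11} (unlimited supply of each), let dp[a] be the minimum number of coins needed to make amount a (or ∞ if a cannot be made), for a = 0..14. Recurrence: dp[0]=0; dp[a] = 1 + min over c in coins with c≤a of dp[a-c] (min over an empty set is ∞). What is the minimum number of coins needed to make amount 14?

 a  0  1  2  3  4  5  6  7  8  9 10 11 12 13 14
dp  0  -  -  1  -  1  2  -  2  3  1  1  4  2  2
(- denotes ∞ / unreachable)

2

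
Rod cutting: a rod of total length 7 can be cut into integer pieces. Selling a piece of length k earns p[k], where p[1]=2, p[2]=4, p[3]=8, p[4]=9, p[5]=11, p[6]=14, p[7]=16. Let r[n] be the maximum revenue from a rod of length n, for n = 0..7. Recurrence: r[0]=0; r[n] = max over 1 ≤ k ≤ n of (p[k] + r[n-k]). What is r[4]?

   n    0    1    2    3    4    5    6    7
r[n]    0    2    4    8   10   12   16   18

10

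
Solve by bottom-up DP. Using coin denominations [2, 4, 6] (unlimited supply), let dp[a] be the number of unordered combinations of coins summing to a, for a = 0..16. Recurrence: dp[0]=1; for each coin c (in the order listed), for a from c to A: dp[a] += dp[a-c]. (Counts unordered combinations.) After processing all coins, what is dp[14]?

after  coin     0     1     2     3     4     5     6     7     8     9    10    11    12    13    14    15    16
          2     1     0     1     0     1     0     1     0     1     0     1     0     1     0     1     0     1
          4     1     0     1     0     2     0     2     0     3     0     3     0     4     0     4     0     5
          6     1     0     1     0     2     0     3     0     4     0     5     0     7     0     8     0    10

8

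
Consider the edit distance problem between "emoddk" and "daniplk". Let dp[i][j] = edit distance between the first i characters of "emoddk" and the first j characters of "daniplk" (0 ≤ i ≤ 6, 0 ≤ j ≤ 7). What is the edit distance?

6

   ''  d  a  n  i  p  l  k
''  0  1  2  3  4  5  6  7
 e  1  1  2  3  4  5  6  7
 m  2  2  2  3  4  5  6  7
 o  3  3  3  3  4  5  6  7
 d  4  3  4  4  4  5  6  7
 d  5  4  4  5  5  5  6  7
 k  6  5  5  5  6  6  6  6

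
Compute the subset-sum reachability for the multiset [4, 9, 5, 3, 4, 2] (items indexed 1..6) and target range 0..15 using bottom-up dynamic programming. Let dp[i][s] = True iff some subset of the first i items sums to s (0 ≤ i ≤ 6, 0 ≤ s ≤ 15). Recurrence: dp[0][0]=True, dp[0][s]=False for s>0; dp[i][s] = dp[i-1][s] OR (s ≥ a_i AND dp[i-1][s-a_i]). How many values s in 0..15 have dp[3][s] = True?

i\s   0   1   2   3   4   5   6   7   8   9  10  11  12  13  14  15
  0   T   F   F   F   F   F   F   F   F   F   F   F   F   F   F   F
  1   T   F   F   F   T   F   F   F   F   F   F   F   F   F   F   F
  2   T   F   F   F   T   F   F   F   F   T   F   F   F   T   F   F
  3   T   F   F   F   T   T   F   F   F   T   F   F   F   T   T   F
  4   T   F   F   T   T   T   F   T   T   T   F   F   T   T   T   F
  5   T   F   F   T   T   T   F   T   T   T   F   T   T   T   T   F
  6   T   F   T   T   T   T   T   T   T   T   T   T   T   T   T   T

6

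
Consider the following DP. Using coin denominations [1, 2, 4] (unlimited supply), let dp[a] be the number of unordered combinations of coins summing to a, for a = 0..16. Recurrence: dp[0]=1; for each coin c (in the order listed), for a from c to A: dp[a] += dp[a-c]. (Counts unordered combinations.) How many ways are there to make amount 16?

25

after  coin     0     1     2     3     4     5     6     7     8     9    10    11    12    13    14    15    16
          1     1     1     1     1     1     1     1     1     1     1     1     1     1     1     1     1     1
          2     1     1     2     2     3     3     4     4     5     5     6     6     7     7     8     8     9
          4     1     1     2     2     4     4     6     6     9     9    12    12    16    16    20    20    25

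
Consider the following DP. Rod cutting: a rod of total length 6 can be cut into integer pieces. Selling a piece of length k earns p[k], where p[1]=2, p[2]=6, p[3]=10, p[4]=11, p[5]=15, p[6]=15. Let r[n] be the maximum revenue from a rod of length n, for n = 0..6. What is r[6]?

20

   n    0    1    2    3    4    5    6
r[n]    0    2    6   10   12   16   20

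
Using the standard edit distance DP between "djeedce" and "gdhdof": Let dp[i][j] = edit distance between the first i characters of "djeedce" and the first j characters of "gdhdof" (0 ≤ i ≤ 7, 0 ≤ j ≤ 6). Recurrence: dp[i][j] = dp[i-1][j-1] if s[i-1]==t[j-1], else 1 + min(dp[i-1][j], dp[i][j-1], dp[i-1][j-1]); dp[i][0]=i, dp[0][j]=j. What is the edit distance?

6

   ''  g  d  h  d  o  f
''  0  1  2  3  4  5  6
 d  1  1  1  2  3  4  5
 j  2  2  2  2  3  4  5
 e  3  3  3  3  3  4  5
 e  4  4  4  4  4  4  5
 d  5  5  4  5  4  5  5
 c  6  6  5  5  5  5  6
 e  7  7  6  6  6  6  6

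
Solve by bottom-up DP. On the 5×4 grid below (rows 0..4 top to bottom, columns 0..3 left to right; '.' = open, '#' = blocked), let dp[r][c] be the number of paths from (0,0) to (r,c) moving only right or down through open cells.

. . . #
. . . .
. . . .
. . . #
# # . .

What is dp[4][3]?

r\c   0   1   2   3
  0   1   1   1   0
  1   1   2   3   3
  2   1   3   6   9
  3   1   4  10   0
  4   0   0  10  10

10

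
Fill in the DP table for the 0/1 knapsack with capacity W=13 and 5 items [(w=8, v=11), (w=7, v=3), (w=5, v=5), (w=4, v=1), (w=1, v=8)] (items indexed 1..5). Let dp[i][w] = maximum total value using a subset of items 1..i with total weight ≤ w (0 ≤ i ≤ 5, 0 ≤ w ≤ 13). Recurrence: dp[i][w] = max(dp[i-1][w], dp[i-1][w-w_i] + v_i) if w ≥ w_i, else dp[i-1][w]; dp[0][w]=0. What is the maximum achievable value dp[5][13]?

20

i\w   0   1   2   3   4   5   6   7   8   9  10  11  12  13
  0   0   0   0   0   0   0   0   0   0   0   0   0   0   0
  1   0   0   0   0   0   0   0   0  11  11  11  11  11  11
  2   0   0   0   0   0   0   0   3  11  11  11  11  11  11
  3   0   0   0   0   0   5   5   5  11  11  11  11  11  16
  4   0   0   0   0   1   5   5   5  11  11  11  11  12  16
  5   0   8   8   8   8   9  13  13  13  19  19  19  19  20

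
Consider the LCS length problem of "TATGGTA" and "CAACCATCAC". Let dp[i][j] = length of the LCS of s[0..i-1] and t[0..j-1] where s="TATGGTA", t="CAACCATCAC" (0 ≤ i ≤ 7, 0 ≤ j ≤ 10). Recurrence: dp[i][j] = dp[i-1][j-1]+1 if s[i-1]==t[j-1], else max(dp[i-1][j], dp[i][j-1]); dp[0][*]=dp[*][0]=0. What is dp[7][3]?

   ''  C  A  A  C  C  A  T  C  A  C
''  0  0  0  0  0  0  0  0  0  0  0
 T  0  0  0  0  0  0  0  1  1  1  1
 A  0  0  1  1  1  1  1  1  1  2  2
 T  0  0  1  1  1  1  1  2  2  2  2
 G  0  0  1  1  1  1  1  2  2  2  2
 G  0  0  1  1  1  1  1  2  2  2  2
 T  0  0  1  1  1  1  1  2  2  2  2
 A  0  0  1  2  2  2  2  2  2  3  3

2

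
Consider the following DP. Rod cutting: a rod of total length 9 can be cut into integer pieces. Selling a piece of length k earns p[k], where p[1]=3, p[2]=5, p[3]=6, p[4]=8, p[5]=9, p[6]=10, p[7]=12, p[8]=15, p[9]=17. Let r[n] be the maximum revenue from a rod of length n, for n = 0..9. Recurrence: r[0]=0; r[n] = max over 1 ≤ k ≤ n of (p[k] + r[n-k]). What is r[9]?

27

   n    0    1    2    3    4    5    6    7    8    9
r[n]    0    3    6    9   12   15   18   21   24   27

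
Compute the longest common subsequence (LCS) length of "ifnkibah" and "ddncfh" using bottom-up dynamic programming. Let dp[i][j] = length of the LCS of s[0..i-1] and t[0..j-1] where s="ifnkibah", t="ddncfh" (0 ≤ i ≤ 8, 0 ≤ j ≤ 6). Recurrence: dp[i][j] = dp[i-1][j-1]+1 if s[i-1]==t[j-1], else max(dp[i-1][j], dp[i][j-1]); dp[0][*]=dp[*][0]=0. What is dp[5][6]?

   ''  d  d  n  c  f  h
''  0  0  0  0  0  0  0
 i  0  0  0  0  0  0  0
 f  0  0  0  0  0  1  1
 n  0  0  0  1  1  1  1
 k  0  0  0  1  1  1  1
 i  0  0  0  1  1  1  1
 b  0  0  0  1  1  1  1
 a  0  0  0  1  1  1  1
 h  0  0  0  1  1  1  2

1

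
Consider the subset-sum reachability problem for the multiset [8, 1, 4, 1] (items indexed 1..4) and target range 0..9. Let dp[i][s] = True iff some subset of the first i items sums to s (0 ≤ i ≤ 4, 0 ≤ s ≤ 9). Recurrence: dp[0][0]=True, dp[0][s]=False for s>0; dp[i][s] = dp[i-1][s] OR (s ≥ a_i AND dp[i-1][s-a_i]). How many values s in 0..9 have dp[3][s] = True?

6

i\s   0   1   2   3   4   5   6   7   8   9
  0   T   F   F   F   F   F   F   F   F   F
  1   T   F   F   F   F   F   F   F   T   F
  2   T   T   F   F   F   F   F   F   T   T
  3   T   T   F   F   T   T   F   F   T   T
  4   T   T   T   F   T   T   T   F   T   T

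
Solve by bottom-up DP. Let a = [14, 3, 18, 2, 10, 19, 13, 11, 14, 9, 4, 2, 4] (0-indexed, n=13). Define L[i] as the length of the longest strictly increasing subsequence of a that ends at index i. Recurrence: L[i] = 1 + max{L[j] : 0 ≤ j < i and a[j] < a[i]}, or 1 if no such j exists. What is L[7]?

   i    0    1    2    3    4    5    6    7    8    9   10   11   12
a[i]   14    3   18    2   10   19   13   11   14    9    4    2    4
L[i]    1    1    2    1    2    3    3    3    4    2    2    1    2

3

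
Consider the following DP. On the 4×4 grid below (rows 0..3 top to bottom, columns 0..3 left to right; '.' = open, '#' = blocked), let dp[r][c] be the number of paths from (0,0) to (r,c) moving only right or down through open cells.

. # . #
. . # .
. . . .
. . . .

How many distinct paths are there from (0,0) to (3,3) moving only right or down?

7

r\c   0   1   2   3
  0   1   0   0   0
  1   1   1   0   0
  2   1   2   2   2
  3   1   3   5   7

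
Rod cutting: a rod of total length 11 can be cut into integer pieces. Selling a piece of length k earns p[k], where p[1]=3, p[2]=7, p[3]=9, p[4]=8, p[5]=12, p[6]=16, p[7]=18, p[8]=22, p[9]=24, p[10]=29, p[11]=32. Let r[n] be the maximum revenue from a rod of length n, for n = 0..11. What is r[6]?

21

   n    0    1    2    3    4    5    6    7    8    9   10   11
r[n]    0    3    7   10   14   17   21   24   28   31   35   38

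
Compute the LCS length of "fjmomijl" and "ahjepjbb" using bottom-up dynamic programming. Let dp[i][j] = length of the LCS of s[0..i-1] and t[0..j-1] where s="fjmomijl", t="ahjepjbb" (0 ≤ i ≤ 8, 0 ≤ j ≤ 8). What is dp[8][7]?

2

   ''  a  h  j  e  p  j  b  b
''  0  0  0  0  0  0  0  0  0
 f  0  0  0  0  0  0  0  0  0
 j  0  0  0  1  1  1  1  1  1
 m  0  0  0  1  1  1  1  1  1
 o  0  0  0  1  1  1  1  1  1
 m  0  0  0  1  1  1  1  1  1
 i  0  0  0  1  1  1  1  1  1
 j  0  0  0  1  1  1  2  2  2
 l  0  0  0  1  1  1  2  2  2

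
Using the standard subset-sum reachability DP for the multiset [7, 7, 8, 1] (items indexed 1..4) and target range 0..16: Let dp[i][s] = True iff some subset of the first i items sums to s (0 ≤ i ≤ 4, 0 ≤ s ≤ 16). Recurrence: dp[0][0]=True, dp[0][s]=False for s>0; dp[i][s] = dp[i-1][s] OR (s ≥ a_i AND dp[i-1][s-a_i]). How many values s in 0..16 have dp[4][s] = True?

i\s   0   1   2   3   4   5   6   7   8   9  10  11  12  13  14  15  16
  0   T   F   F   F   F   F   F   F   F   F   F   F   F   F   F   F   F
  1   T   F   F   F   F   F   F   T   F   F   F   F   F   F   F   F   F
  2   T   F   F   F   F   F   F   T   F   F   F   F   F   F   T   F   F
  3   T   F   F   F   F   F   F   T   T   F   F   F   F   F   T   T   F
  4   T   T   F   F   F   F   F   T   T   T   F   F   F   F   T   T   T

8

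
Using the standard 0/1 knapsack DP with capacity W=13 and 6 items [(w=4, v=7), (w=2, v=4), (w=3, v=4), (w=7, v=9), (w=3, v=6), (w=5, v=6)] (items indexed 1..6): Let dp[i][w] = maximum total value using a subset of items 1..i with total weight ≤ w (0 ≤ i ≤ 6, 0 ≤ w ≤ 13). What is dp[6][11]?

i\w   0   1   2   3   4   5   6   7   8   9  10  11  12  13
  0   0   0   0   0   0   0   0   0   0   0   0   0   0   0
  1   0   0   0   0   7   7   7   7   7   7   7   7   7   7
  2   0   0   4   4   7   7  11  11  11  11  11  11  11  11
  3   0   0   4   4   7   8  11  11  11  15  15  15  15  15
  4   0   0   4   4   7   8  11  11  11  15  15  16  17  20
  5   0   0   4   6   7  10  11  13  14  17  17  17  21  21
  6   0   0   4   6   7  10  11  13  14  17  17  17  21  21

17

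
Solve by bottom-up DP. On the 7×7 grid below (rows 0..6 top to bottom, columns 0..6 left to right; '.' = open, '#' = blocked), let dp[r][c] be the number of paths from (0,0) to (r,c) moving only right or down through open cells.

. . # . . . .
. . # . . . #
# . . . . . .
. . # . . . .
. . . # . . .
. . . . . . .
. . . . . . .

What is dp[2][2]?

2

r\c   0   1   2   3   4   5   6
  0   1   1   0   0   0   0   0
  1   1   2   0   0   0   0   0
  2   0   2   2   2   2   2   2
  3   0   2   0   2   4   6   8
  4   0   2   2   0   4  10  18
  5   0   2   4   4   8  18  36
  6   0   2   6  10  18  36  72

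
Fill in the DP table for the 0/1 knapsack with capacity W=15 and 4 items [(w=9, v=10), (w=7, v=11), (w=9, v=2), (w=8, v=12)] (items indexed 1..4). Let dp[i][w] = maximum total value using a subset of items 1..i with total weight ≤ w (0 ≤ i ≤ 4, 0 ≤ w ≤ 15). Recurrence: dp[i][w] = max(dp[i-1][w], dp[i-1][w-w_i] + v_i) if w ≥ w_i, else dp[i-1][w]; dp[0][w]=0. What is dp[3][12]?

i\w   0   1   2   3   4   5   6   7   8   9  10  11  12  13  14  15
  0   0   0   0   0   0   0   0   0   0   0   0   0   0   0   0   0
  1   0   0   0   0   0   0   0   0   0  10  10  10  10  10  10  10
  2   0   0   0   0   0   0   0  11  11  11  11  11  11  11  11  11
  3   0   0   0   0   0   0   0  11  11  11  11  11  11  11  11  11
  4   0   0   0   0   0   0   0  11  12  12  12  12  12  12  12  23

11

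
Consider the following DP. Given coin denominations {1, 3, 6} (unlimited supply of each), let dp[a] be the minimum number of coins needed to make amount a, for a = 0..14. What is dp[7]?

 a  0  1  2  3  4  5  6  7  8  9 10 11 12 13 14
dp  0  1  2  1  2  3  1  2  3  2  3  4  2  3  4

2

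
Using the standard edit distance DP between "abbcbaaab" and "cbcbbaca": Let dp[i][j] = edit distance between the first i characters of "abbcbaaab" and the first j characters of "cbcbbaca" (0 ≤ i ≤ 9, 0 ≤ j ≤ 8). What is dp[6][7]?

   ''  c  b  c  b  b  a  c  a
''  0  1  2  3  4  5  6  7  8
 a  1  1  2  3  4  5  5  6  7
 b  2  2  1  2  3  4  5  6  7
 b  3  3  2  2  2  3  4  5  6
 c  4  3  3  2  3  3  4  4  5
 b  5  4  3  3  2  3  4  5  5
 a  6  5  4  4  3  3  3  4  5
 a  7  6  5  5  4  4  3  4  4
 a  8  7  6  6  5  5  4  4  4
 b  9  8  7  7  6  5  5  5  5

4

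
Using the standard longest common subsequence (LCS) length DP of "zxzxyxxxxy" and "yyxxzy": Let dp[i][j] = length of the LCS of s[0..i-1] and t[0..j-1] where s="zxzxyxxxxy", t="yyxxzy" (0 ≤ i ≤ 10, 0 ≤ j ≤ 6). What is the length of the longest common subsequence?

4

   ''  y  y  x  x  z  y
''  0  0  0  0  0  0  0
 z  0  0  0  0  0  1  1
 x  0  0  0  1  1  1  1
 z  0  0  0  1  1  2  2
 x  0  0  0  1  2  2  2
 y  0  1  1  1  2  2  3
 x  0  1  1  2  2  2  3
 x  0  1  1  2  3  3  3
 x  0  1  1  2  3  3  3
 x  0  1  1  2  3  3  3
 y  0  1  2  2  3  3  4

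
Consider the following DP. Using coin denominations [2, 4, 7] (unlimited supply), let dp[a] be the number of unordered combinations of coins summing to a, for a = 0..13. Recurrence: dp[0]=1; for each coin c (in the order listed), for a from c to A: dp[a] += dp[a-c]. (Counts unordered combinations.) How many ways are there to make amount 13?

after  coin     0     1     2     3     4     5     6     7     8     9    10    11    12    13
          2     1     0     1     0     1     0     1     0     1     0     1     0     1     0
          4     1     0     1     0     2     0     2     0     3     0     3     0     4     0
          7     1     0     1     0     2     0     2     1     3     1     3     2     4     2

2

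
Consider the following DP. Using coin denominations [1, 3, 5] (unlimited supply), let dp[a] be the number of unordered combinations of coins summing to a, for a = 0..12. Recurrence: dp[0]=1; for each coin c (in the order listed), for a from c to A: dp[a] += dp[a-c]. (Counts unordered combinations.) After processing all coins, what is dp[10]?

7

after  coin     0     1     2     3     4     5     6     7     8     9    10    11    12
          1     1     1     1     1     1     1     1     1     1     1     1     1     1
          3     1     1     1     2     2     2     3     3     3     4     4     4     5
          5     1     1     1     2     2     3     4     4     5     6     7     8     9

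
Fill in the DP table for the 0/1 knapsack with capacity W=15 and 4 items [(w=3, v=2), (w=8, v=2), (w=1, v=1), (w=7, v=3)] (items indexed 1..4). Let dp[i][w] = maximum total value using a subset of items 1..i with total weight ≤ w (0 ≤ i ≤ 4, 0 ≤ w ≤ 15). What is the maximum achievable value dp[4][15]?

i\w   0   1   2   3   4   5   6   7   8   9  10  11  12  13  14  15
  0   0   0   0   0   0   0   0   0   0   0   0   0   0   0   0   0
  1   0   0   0   2   2   2   2   2   2   2   2   2   2   2   2   2
  2   0   0   0   2   2   2   2   2   2   2   2   4   4   4   4   4
  3   0   1   1   2   3   3   3   3   3   3   3   4   5   5   5   5
  4   0   1   1   2   3   3   3   3   4   4   5   6   6   6   6   6

6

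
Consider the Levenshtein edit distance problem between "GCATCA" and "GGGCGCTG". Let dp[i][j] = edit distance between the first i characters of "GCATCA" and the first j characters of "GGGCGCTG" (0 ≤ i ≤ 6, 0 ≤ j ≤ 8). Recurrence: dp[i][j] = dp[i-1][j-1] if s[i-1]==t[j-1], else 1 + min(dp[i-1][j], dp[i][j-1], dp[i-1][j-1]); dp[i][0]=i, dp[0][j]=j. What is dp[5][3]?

   ''  G  G  G  C  G  C  T  G
''  0  1  2  3  4  5  6  7  8
 G  1  0  1  2  3  4  5  6  7
 C  2  1  1  2  2  3  4  5  6
 A  3  2  2  2  3  3  4  5  6
 T  4  3  3  3  3  4  4  4  5
 C  5  4  4  4  3  4  4  5  5
 A  6  5  5  5  4  4  5  5  6

4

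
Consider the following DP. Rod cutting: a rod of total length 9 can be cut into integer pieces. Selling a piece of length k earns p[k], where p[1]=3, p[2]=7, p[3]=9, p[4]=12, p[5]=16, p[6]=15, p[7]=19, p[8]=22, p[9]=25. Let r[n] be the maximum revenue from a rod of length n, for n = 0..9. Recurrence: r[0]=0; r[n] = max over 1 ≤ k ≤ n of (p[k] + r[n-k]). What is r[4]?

14

   n    0    1    2    3    4    5    6    7    8    9
r[n]    0    3    7   10   14   17   21   24   28   31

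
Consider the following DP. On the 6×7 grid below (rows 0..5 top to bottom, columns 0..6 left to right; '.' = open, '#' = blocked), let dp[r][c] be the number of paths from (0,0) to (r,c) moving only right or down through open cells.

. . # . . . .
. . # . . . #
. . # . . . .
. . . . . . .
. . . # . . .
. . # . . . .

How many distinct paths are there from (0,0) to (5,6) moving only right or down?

24

r\c   0   1   2   3   4   5   6
  0   1   1   0   0   0   0   0
  1   1   2   0   0   0   0   0
  2   1   3   0   0   0   0   0
  3   1   4   4   4   4   4   4
  4   1   5   9   0   4   8  12
  5   1   6   0   0   4  12  24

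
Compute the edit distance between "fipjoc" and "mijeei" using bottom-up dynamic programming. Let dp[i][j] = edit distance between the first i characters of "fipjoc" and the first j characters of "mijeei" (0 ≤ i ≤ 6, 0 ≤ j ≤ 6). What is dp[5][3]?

3

   ''  m  i  j  e  e  i
''  0  1  2  3  4  5  6
 f  1  1  2  3  4  5  6
 i  2  2  1  2  3  4  5
 p  3  3  2  2  3  4  5
 j  4  4  3  2  3  4  5
 o  5  5  4  3  3  4  5
 c  6  6  5  4  4  4  5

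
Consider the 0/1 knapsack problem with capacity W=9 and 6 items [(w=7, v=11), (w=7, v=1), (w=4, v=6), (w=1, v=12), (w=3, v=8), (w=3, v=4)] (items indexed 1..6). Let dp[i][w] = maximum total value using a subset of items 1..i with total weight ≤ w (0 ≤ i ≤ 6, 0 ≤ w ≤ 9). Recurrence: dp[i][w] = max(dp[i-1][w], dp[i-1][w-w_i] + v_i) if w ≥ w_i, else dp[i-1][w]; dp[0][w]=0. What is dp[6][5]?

i\w   0   1   2   3   4   5   6   7   8   9
  0   0   0   0   0   0   0   0   0   0   0
  1   0   0   0   0   0   0   0  11  11  11
  2   0   0   0   0   0   0   0  11  11  11
  3   0   0   0   0   6   6   6  11  11  11
  4   0  12  12  12  12  18  18  18  23  23
  5   0  12  12  12  20  20  20  20  26  26
  6   0  12  12  12  20  20  20  24  26  26

20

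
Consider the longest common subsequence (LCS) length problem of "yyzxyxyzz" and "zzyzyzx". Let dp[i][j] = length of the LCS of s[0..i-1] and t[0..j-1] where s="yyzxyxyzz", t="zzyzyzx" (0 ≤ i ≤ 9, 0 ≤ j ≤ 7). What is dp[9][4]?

   ''  z  z  y  z  y  z  x
''  0  0  0  0  0  0  0  0
 y  0  0  0  1  1  1  1  1
 y  0  0  0  1  1  2  2  2
 z  0  1  1  1  2  2  3  3
 x  0  1  1  1  2  2  3  4
 y  0  1  1  2  2  3  3  4
 x  0  1  1  2  2  3  3  4
 y  0  1  1  2  2  3  3  4
 z  0  1  2  2  3  3  4  4
 z  0  1  2  2  3  3  4  4

3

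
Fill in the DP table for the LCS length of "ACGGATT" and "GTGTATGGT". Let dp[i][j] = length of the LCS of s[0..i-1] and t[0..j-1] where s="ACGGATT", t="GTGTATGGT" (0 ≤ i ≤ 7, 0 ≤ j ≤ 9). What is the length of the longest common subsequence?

   ''  G  T  G  T  A  T  G  G  T
''  0  0  0  0  0  0  0  0  0  0
 A  0  0  0  0  0  1  1  1  1  1
 C  0  0  0  0  0  1  1  1  1  1
 G  0  1  1  1  1  1  1  2  2  2
 G  0  1  1  2  2  2  2  2  3  3
 A  0  1  1  2  2  3  3  3  3  3
 T  0  1  2  2  3  3  4  4  4  4
 T  0  1  2  2  3  3  4  4  4  5

5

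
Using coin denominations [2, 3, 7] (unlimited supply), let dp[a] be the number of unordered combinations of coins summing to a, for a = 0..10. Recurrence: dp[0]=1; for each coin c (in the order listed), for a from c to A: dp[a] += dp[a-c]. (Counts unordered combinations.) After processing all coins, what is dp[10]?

after  coin     0     1     2     3     4     5     6     7     8     9    10
          2     1     0     1     0     1     0     1     0     1     0     1
          3     1     0     1     1     1     1     2     1     2     2     2
          7     1     0     1     1     1     1     2     2     2     3     3

3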